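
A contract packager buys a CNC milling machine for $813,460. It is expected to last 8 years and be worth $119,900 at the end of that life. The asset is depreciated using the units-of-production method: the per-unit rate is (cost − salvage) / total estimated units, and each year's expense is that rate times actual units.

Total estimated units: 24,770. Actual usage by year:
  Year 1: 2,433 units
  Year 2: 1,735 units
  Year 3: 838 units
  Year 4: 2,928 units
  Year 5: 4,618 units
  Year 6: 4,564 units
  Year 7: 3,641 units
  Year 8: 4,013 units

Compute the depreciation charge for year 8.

Depreciable base = $813,460 − $119,900 = $693,560.
Rate = $693,560 / 24,770 units = $28 per unit.
Year 1: 2,433 × $28 = $68,124. Book value $745,336.
Year 2: 1,735 × $28 = $48,580. Book value $696,756.
Year 3: 838 × $28 = $23,464. Book value $673,292.
Year 4: 2,928 × $28 = $81,984. Book value $591,308.
Year 5: 4,618 × $28 = $129,304. Book value $462,004.
Year 6: 4,564 × $28 = $127,792. Book value $334,212.
Year 7: 3,641 × $28 = $101,948. Book value $232,264.
Year 8: 4,013 × $28 = $112,364. Book value $119,900.

$112,364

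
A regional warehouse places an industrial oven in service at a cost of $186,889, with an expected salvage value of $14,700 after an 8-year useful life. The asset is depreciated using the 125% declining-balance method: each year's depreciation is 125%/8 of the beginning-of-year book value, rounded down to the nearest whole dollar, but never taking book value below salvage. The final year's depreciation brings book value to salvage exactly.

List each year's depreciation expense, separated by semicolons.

$29,201; $24,638; $20,789; $17,540; $14,800; $12,487; $10,536; $42,198

Depreciable base = $186,889 − $14,700 = $172,189.
Year 1: ⌊$186,889 × 125%/8⌋ = $29,201. Book value $157,688.
Year 2: ⌊$157,688 × 125%/8⌋ = $24,638. Book value $133,050.
Year 3: ⌊$133,050 × 125%/8⌋ = $20,789. Book value $112,261.
Year 4: ⌊$112,261 × 125%/8⌋ = $17,540. Book value $94,721.
Year 5: ⌊$94,721 × 125%/8⌋ = $14,800. Book value $79,921.
Year 6: ⌊$79,921 × 125%/8⌋ = $12,487. Book value $67,434.
Year 7: ⌊$67,434 × 125%/8⌋ = $10,536. Book value $56,898.
Year 8 (final): $56,898 − $14,700 = $42,198. Book value $14,700.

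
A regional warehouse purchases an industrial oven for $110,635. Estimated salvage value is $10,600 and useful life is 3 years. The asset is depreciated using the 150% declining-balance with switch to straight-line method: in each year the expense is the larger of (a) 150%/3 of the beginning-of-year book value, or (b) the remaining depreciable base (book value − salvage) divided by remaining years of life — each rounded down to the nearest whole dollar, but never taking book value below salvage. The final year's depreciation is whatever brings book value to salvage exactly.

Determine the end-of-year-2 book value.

$27,659

Depreciable base = $110,635 − $10,600 = $100,035.
Year 1: DB = ⌊$110,635 × 150%/3⌋ = $55,317; SL = ⌊$100,035/3⌋ = $33,345 → take DB $55,317. Book value $55,318.
Year 2: DB = ⌊$55,318 × 150%/3⌋ = $27,659; SL = ⌊$44,718/2⌋ = $22,359 → take DB $27,659. Book value $27,659.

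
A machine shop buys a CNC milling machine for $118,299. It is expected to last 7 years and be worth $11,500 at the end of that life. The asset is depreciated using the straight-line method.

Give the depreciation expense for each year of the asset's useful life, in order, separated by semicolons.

$15,257; $15,257; $15,257; $15,257; $15,257; $15,257; $15,257

Depreciable base = $118,299 − $11,500 = $106,799.
Annual expense = $106,799 / 7 = $15,257.
End of year 1: book value $103,042.
End of year 2: book value $87,785.
End of year 3: book value $72,528.
End of year 4: book value $57,271.
End of year 5: book value $42,014.
End of year 6: book value $26,757.
End of year 7: book value $11,500.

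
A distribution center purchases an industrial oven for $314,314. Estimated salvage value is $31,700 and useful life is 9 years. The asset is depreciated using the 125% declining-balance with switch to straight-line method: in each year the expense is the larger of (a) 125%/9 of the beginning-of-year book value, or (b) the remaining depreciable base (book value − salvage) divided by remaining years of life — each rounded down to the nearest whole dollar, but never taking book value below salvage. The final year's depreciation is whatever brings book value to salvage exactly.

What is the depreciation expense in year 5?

$28,166

Depreciable base = $314,314 − $31,700 = $282,614.
Year 1: DB = ⌊$314,314 × 125%/9⌋ = $43,654; SL = ⌊$282,614/9⌋ = $31,401 → take DB $43,654. Book value $270,660.
Year 2: DB = ⌊$270,660 × 125%/9⌋ = $37,591; SL = ⌊$238,960/8⌋ = $29,870 → take DB $37,591. Book value $233,069.
Year 3: DB = ⌊$233,069 × 125%/9⌋ = $32,370; SL = ⌊$201,369/7⌋ = $28,767 → take DB $32,370. Book value $200,699.
Year 4: DB = ⌊$200,699 × 125%/9⌋ = $27,874; SL = ⌊$168,999/6⌋ = $28,166 → take SL $28,166. Book value $172,533.
Year 5: DB = ⌊$172,533 × 125%/9⌋ = $23,962; SL = ⌊$140,833/5⌋ = $28,166 → take SL $28,166. Book value $144,367.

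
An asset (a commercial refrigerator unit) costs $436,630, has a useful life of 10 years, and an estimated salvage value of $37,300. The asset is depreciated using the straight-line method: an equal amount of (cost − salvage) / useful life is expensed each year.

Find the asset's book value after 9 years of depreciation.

$77,233

Depreciable base = $436,630 − $37,300 = $399,330.
Annual expense = $399,330 / 10 = $39,933.
End of year 1: book value $396,697.
End of year 2: book value $356,764.
End of year 3: book value $316,831.
End of year 4: book value $276,898.
End of year 5: book value $236,965.
End of year 6: book value $197,032.
End of year 7: book value $157,099.
End of year 8: book value $117,166.
End of year 9: book value $77,233.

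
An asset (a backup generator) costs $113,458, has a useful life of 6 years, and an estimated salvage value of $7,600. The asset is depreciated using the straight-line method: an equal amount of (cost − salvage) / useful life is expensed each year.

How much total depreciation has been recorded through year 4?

Depreciable base = $113,458 − $7,600 = $105,858.
Annual expense = $105,858 / 6 = $17,643.
End of year 1: book value $95,815.
End of year 2: book value $78,172.
End of year 3: book value $60,529.
End of year 4: book value $42,886.
Accumulated through year 4 = $113,458 − $42,886 = $70,572.

$70,572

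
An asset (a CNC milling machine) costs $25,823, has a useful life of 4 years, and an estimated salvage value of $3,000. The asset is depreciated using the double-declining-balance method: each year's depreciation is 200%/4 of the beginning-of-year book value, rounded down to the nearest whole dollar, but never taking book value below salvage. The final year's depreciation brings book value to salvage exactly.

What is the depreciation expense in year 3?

$3,228

Depreciable base = $25,823 − $3,000 = $22,823.
Year 1: ⌊$25,823 × 200%/4⌋ = $12,911. Book value $12,912.
Year 2: ⌊$12,912 × 200%/4⌋ = $6,456. Book value $6,456.
Year 3: ⌊$6,456 × 200%/4⌋ = $3,228. Book value $3,228.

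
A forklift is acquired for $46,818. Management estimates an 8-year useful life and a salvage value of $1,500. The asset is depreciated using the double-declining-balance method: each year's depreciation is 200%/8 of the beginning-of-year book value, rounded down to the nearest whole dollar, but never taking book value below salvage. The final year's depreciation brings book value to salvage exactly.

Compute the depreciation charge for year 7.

Depreciable base = $46,818 − $1,500 = $45,318.
Year 1: ⌊$46,818 × 200%/8⌋ = $11,704. Book value $35,114.
Year 2: ⌊$35,114 × 200%/8⌋ = $8,778. Book value $26,336.
Year 3: ⌊$26,336 × 200%/8⌋ = $6,584. Book value $19,752.
Year 4: ⌊$19,752 × 200%/8⌋ = $4,938. Book value $14,814.
Year 5: ⌊$14,814 × 200%/8⌋ = $3,703. Book value $11,111.
Year 6: ⌊$11,111 × 200%/8⌋ = $2,777. Book value $8,334.
Year 7: ⌊$8,334 × 200%/8⌋ = $2,083. Book value $6,251.

$2,083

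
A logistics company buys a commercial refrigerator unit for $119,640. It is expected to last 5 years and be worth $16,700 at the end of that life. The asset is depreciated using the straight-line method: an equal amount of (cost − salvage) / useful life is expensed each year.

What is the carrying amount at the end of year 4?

$37,288

Depreciable base = $119,640 − $16,700 = $102,940.
Annual expense = $102,940 / 5 = $20,588.
End of year 1: book value $99,052.
End of year 2: book value $78,464.
End of year 3: book value $57,876.
End of year 4: book value $37,288.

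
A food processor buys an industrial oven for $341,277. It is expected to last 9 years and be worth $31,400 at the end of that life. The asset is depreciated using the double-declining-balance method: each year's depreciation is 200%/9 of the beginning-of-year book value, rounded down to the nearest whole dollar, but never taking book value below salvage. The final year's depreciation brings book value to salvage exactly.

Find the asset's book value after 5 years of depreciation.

$97,138

Depreciable base = $341,277 − $31,400 = $309,877.
Year 1: ⌊$341,277 × 200%/9⌋ = $75,839. Book value $265,438.
Year 2: ⌊$265,438 × 200%/9⌋ = $58,986. Book value $206,452.
Year 3: ⌊$206,452 × 200%/9⌋ = $45,878. Book value $160,574.
Year 4: ⌊$160,574 × 200%/9⌋ = $35,683. Book value $124,891.
Year 5: ⌊$124,891 × 200%/9⌋ = $27,753. Book value $97,138.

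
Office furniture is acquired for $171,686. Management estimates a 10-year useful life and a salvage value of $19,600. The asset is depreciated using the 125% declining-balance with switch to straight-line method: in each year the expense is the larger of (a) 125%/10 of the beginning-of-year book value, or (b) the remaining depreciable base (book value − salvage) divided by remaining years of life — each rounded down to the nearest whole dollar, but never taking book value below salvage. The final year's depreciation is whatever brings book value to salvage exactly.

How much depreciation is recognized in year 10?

$13,507

Depreciable base = $171,686 − $19,600 = $152,086.
Year 1: DB = ⌊$171,686 × 125%/10⌋ = $21,460; SL = ⌊$152,086/10⌋ = $15,208 → take DB $21,460. Book value $150,226.
Year 2: DB = ⌊$150,226 × 125%/10⌋ = $18,778; SL = ⌊$130,626/9⌋ = $14,514 → take DB $18,778. Book value $131,448.
Year 3: DB = ⌊$131,448 × 125%/10⌋ = $16,431; SL = ⌊$111,848/8⌋ = $13,981 → take DB $16,431. Book value $115,017.
Year 4: DB = ⌊$115,017 × 125%/10⌋ = $14,377; SL = ⌊$95,417/7⌋ = $13,631 → take DB $14,377. Book value $100,640.
Year 5: DB = ⌊$100,640 × 125%/10⌋ = $12,580; SL = ⌊$81,040/6⌋ = $13,506 → take SL $13,506. Book value $87,134.
Year 6: DB = ⌊$87,134 × 125%/10⌋ = $10,891; SL = ⌊$67,534/5⌋ = $13,506 → take SL $13,506. Book value $73,628.
Year 7: DB = ⌊$73,628 × 125%/10⌋ = $9,203; SL = ⌊$54,028/4⌋ = $13,507 → take SL $13,507. Book value $60,121.
Year 8: DB = ⌊$60,121 × 125%/10⌋ = $7,515; SL = ⌊$40,521/3⌋ = $13,507 → take SL $13,507. Book value $46,614.
Year 9: DB = ⌊$46,614 × 125%/10⌋ = $5,826; SL = ⌊$27,014/2⌋ = $13,507 → take SL $13,507. Book value $33,107.
Year 10 (final): $33,107 − $19,600 = $13,507. Book value $19,600.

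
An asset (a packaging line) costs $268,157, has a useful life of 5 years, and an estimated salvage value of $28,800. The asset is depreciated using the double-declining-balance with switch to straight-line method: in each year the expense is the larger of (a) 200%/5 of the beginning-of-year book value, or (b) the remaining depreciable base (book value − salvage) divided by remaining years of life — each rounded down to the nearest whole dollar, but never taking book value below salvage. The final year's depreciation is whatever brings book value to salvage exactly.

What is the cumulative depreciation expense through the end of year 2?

Depreciable base = $268,157 − $28,800 = $239,357.
Year 1: DB = ⌊$268,157 × 200%/5⌋ = $107,262; SL = ⌊$239,357/5⌋ = $47,871 → take DB $107,262. Book value $160,895.
Year 2: DB = ⌊$160,895 × 200%/5⌋ = $64,358; SL = ⌊$132,095/4⌋ = $33,023 → take DB $64,358. Book value $96,537.
Accumulated through year 2 = $268,157 − $96,537 = $171,620.

$171,620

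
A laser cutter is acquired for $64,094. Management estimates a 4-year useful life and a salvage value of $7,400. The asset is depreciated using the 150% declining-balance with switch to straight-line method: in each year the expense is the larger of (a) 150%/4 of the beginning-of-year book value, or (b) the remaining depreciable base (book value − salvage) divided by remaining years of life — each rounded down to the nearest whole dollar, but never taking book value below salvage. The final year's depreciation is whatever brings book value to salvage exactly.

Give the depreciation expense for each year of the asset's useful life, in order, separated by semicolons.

Depreciable base = $64,094 − $7,400 = $56,694.
Year 1: DB = ⌊$64,094 × 150%/4⌋ = $24,035; SL = ⌊$56,694/4⌋ = $14,173 → take DB $24,035. Book value $40,059.
Year 2: DB = ⌊$40,059 × 150%/4⌋ = $15,022; SL = ⌊$32,659/3⌋ = $10,886 → take DB $15,022. Book value $25,037.
Year 3: DB = ⌊$25,037 × 150%/4⌋ = $9,388; SL = ⌊$17,637/2⌋ = $8,818 → take DB $9,388. Book value $15,649.
Year 4 (final): $15,649 − $7,400 = $8,249. Book value $7,400.

$24,035; $15,022; $9,388; $8,249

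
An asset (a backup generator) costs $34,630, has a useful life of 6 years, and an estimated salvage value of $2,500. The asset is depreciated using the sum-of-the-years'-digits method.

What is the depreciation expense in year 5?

Depreciable base = $34,630 − $2,500 = $32,130.
Sum of the years' digits = 6+5+4+3+2+1 = 21.
Year 1: $32,130 × 6/21 = $9,180. Book value $25,450.
Year 2: $32,130 × 5/21 = $7,650. Book value $17,800.
Year 3: $32,130 × 4/21 = $6,120. Book value $11,680.
Year 4: $32,130 × 3/21 = $4,590. Book value $7,090.
Year 5: $32,130 × 2/21 = $3,060. Book value $4,030.

$3,060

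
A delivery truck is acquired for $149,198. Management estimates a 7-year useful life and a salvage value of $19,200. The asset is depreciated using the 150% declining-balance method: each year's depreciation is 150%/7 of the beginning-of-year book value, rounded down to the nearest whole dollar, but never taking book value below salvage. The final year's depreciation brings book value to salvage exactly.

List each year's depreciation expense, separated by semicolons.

Depreciable base = $149,198 − $19,200 = $129,998.
Year 1: ⌊$149,198 × 150%/7⌋ = $31,971. Book value $117,227.
Year 2: ⌊$117,227 × 150%/7⌋ = $25,120. Book value $92,107.
Year 3: ⌊$92,107 × 150%/7⌋ = $19,737. Book value $72,370.
Year 4: ⌊$72,370 × 150%/7⌋ = $15,507. Book value $56,863.
Year 5: ⌊$56,863 × 150%/7⌋ = $12,184. Book value $44,679.
Year 6: ⌊$44,679 × 150%/7⌋ = $9,574. Book value $35,105.
Year 7 (final): $35,105 − $19,200 = $15,905. Book value $19,200.

$31,971; $25,120; $19,737; $15,507; $12,184; $9,574; $15,905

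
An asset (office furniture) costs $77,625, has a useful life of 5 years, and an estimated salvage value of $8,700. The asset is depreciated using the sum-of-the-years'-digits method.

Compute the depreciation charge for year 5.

$4,595

Depreciable base = $77,625 − $8,700 = $68,925.
Sum of the years' digits = 5+4+3+2+1 = 15.
Year 1: $68,925 × 5/15 = $22,975. Book value $54,650.
Year 2: $68,925 × 4/15 = $18,380. Book value $36,270.
Year 3: $68,925 × 3/15 = $13,785. Book value $22,485.
Year 4: $68,925 × 2/15 = $9,190. Book value $13,295.
Year 5: $68,925 × 1/15 = $4,595. Book value $8,700.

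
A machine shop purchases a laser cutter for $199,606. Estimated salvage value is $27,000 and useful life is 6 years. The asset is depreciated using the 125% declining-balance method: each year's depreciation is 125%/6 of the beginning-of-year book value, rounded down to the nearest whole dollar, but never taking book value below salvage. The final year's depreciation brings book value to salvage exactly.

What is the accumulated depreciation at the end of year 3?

$100,567

Depreciable base = $199,606 − $27,000 = $172,606.
Year 1: ⌊$199,606 × 125%/6⌋ = $41,584. Book value $158,022.
Year 2: ⌊$158,022 × 125%/6⌋ = $32,921. Book value $125,101.
Year 3: ⌊$125,101 × 125%/6⌋ = $26,062. Book value $99,039.
Accumulated through year 3 = $199,606 − $99,039 = $100,567.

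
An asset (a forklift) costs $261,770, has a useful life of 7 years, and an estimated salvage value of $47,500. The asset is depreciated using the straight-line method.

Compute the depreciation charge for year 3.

$30,610

Depreciable base = $261,770 − $47,500 = $214,270.
Annual expense = $214,270 / 7 = $30,610.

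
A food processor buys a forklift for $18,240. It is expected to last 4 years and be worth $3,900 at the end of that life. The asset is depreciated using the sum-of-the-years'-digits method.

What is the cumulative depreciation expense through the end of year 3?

$12,906

Depreciable base = $18,240 − $3,900 = $14,340.
Sum of the years' digits = 4+3+2+1 = 10.
Year 1: $14,340 × 4/10 = $5,736. Book value $12,504.
Year 2: $14,340 × 3/10 = $4,302. Book value $8,202.
Year 3: $14,340 × 2/10 = $2,868. Book value $5,334.
Accumulated through year 3 = $18,240 − $5,334 = $12,906.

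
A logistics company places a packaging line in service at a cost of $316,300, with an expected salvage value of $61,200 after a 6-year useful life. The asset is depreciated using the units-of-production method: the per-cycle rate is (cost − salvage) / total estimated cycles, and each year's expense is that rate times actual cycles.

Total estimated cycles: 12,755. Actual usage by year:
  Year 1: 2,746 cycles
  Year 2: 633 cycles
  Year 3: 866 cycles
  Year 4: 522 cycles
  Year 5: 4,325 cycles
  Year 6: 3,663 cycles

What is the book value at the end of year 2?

$248,720

Depreciable base = $316,300 − $61,200 = $255,100.
Rate = $255,100 / 12,755 cycles = $20 per cycle.
Year 1: 2,746 × $20 = $54,920. Book value $261,380.
Year 2: 633 × $20 = $12,660. Book value $248,720.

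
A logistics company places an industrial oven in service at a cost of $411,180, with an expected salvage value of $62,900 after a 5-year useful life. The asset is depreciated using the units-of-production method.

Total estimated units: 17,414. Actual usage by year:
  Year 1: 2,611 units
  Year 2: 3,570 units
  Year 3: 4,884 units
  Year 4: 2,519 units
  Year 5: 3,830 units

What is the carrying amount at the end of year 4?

Depreciable base = $411,180 − $62,900 = $348,280.
Rate = $348,280 / 17,414 units = $20 per unit.
Year 1: 2,611 × $20 = $52,220. Book value $358,960.
Year 2: 3,570 × $20 = $71,400. Book value $287,560.
Year 3: 4,884 × $20 = $97,680. Book value $189,880.
Year 4: 2,519 × $20 = $50,380. Book value $139,500.

$139,500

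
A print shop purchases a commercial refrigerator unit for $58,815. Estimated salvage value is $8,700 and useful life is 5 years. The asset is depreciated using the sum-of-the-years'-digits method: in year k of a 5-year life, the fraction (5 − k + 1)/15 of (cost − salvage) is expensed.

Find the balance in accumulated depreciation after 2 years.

Depreciable base = $58,815 − $8,700 = $50,115.
Sum of the years' digits = 5+4+3+2+1 = 15.
Year 1: $50,115 × 5/15 = $16,705. Book value $42,110.
Year 2: $50,115 × 4/15 = $13,364. Book value $28,746.
Accumulated through year 2 = $58,815 − $28,746 = $30,069.

$30,069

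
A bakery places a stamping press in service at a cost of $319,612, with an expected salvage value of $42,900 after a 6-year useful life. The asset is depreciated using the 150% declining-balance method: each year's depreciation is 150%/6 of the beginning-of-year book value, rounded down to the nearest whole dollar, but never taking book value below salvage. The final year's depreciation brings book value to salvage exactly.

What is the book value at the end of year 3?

Depreciable base = $319,612 − $42,900 = $276,712.
Year 1: ⌊$319,612 × 150%/6⌋ = $79,903. Book value $239,709.
Year 2: ⌊$239,709 × 150%/6⌋ = $59,927. Book value $179,782.
Year 3: ⌊$179,782 × 150%/6⌋ = $44,945. Book value $134,837.

$134,837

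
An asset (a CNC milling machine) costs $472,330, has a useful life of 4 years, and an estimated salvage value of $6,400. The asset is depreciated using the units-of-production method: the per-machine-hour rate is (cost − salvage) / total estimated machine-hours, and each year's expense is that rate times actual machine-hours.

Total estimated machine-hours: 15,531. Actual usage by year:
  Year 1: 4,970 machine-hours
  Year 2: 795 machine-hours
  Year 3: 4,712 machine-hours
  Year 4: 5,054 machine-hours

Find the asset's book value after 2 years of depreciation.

$299,380

Depreciable base = $472,330 − $6,400 = $465,930.
Rate = $465,930 / 15,531 machine-hours = $30 per machine-hour.
Year 1: 4,970 × $30 = $149,100. Book value $323,230.
Year 2: 795 × $30 = $23,850. Book value $299,380.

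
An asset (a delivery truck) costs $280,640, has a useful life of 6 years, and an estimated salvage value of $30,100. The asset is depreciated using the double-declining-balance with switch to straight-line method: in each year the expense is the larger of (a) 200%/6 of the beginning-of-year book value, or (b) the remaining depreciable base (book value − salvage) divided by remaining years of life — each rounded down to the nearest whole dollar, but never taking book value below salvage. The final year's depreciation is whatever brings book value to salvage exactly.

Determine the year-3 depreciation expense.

Depreciable base = $280,640 − $30,100 = $250,540.
Year 1: DB = ⌊$280,640 × 200%/6⌋ = $93,546; SL = ⌊$250,540/6⌋ = $41,756 → take DB $93,546. Book value $187,094.
Year 2: DB = ⌊$187,094 × 200%/6⌋ = $62,364; SL = ⌊$156,994/5⌋ = $31,398 → take DB $62,364. Book value $124,730.
Year 3: DB = ⌊$124,730 × 200%/6⌋ = $41,576; SL = ⌊$94,630/4⌋ = $23,657 → take DB $41,576. Book value $83,154.

$41,576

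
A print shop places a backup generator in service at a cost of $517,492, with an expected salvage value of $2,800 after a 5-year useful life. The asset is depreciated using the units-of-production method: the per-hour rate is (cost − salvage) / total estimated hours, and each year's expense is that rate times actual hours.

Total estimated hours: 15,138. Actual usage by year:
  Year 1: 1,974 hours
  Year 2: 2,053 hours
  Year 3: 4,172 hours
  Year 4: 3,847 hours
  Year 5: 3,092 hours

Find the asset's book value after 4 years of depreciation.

Depreciable base = $517,492 − $2,800 = $514,692.
Rate = $514,692 / 15,138 hours = $34 per hour.
Year 1: 1,974 × $34 = $67,116. Book value $450,376.
Year 2: 2,053 × $34 = $69,802. Book value $380,574.
Year 3: 4,172 × $34 = $141,848. Book value $238,726.
Year 4: 3,847 × $34 = $130,798. Book value $107,928.

$107,928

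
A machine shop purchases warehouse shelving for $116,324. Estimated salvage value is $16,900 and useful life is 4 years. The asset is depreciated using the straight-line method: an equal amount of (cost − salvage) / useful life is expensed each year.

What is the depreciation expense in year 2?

Depreciable base = $116,324 − $16,900 = $99,424.
Annual expense = $99,424 / 4 = $24,856.

$24,856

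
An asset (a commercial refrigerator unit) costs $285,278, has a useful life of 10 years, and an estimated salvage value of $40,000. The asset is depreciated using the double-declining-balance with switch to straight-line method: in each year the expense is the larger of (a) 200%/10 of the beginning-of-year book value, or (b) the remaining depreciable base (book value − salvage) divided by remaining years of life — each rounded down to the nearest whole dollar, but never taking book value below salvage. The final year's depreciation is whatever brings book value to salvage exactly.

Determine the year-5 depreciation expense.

$23,370

Depreciable base = $285,278 − $40,000 = $245,278.
Year 1: DB = ⌊$285,278 × 200%/10⌋ = $57,055; SL = ⌊$245,278/10⌋ = $24,527 → take DB $57,055. Book value $228,223.
Year 2: DB = ⌊$228,223 × 200%/10⌋ = $45,644; SL = ⌊$188,223/9⌋ = $20,913 → take DB $45,644. Book value $182,579.
Year 3: DB = ⌊$182,579 × 200%/10⌋ = $36,515; SL = ⌊$142,579/8⌋ = $17,822 → take DB $36,515. Book value $146,064.
Year 4: DB = ⌊$146,064 × 200%/10⌋ = $29,212; SL = ⌊$106,064/7⌋ = $15,152 → take DB $29,212. Book value $116,852.
Year 5: DB = ⌊$116,852 × 200%/10⌋ = $23,370; SL = ⌊$76,852/6⌋ = $12,808 → take DB $23,370. Book value $93,482.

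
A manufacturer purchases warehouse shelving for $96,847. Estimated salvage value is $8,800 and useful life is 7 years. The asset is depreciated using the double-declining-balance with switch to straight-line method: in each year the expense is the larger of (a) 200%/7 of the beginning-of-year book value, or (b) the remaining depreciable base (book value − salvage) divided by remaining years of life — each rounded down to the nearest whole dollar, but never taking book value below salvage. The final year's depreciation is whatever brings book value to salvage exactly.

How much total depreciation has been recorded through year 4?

Depreciable base = $96,847 − $8,800 = $88,047.
Year 1: DB = ⌊$96,847 × 200%/7⌋ = $27,670; SL = ⌊$88,047/7⌋ = $12,578 → take DB $27,670. Book value $69,177.
Year 2: DB = ⌊$69,177 × 200%/7⌋ = $19,764; SL = ⌊$60,377/6⌋ = $10,062 → take DB $19,764. Book value $49,413.
Year 3: DB = ⌊$49,413 × 200%/7⌋ = $14,118; SL = ⌊$40,613/5⌋ = $8,122 → take DB $14,118. Book value $35,295.
Year 4: DB = ⌊$35,295 × 200%/7⌋ = $10,084; SL = ⌊$26,495/4⌋ = $6,623 → take DB $10,084. Book value $25,211.
Accumulated through year 4 = $96,847 − $25,211 = $71,636.

$71,636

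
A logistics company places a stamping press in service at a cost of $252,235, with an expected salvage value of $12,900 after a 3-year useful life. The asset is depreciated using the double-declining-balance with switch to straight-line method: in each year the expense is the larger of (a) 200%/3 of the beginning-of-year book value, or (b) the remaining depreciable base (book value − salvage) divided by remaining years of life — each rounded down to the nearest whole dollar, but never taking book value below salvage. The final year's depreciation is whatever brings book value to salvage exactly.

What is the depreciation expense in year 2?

$56,052

Depreciable base = $252,235 − $12,900 = $239,335.
Year 1: DB = ⌊$252,235 × 200%/3⌋ = $168,156; SL = ⌊$239,335/3⌋ = $79,778 → take DB $168,156. Book value $84,079.
Year 2: DB = ⌊$84,079 × 200%/3⌋ = $56,052; SL = ⌊$71,179/2⌋ = $35,589 → take DB $56,052. Book value $28,027.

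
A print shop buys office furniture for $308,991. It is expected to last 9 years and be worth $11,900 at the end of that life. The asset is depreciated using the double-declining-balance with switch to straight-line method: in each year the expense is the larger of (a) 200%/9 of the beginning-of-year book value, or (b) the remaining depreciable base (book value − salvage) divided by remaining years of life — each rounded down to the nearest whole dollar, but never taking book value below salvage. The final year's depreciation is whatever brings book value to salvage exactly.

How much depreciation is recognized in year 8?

$18,835

Depreciable base = $308,991 − $11,900 = $297,091.
Year 1: DB = ⌊$308,991 × 200%/9⌋ = $68,664; SL = ⌊$297,091/9⌋ = $33,010 → take DB $68,664. Book value $240,327.
Year 2: DB = ⌊$240,327 × 200%/9⌋ = $53,406; SL = ⌊$228,427/8⌋ = $28,553 → take DB $53,406. Book value $186,921.
Year 3: DB = ⌊$186,921 × 200%/9⌋ = $41,538; SL = ⌊$175,021/7⌋ = $25,003 → take DB $41,538. Book value $145,383.
Year 4: DB = ⌊$145,383 × 200%/9⌋ = $32,307; SL = ⌊$133,483/6⌋ = $22,247 → take DB $32,307. Book value $113,076.
Year 5: DB = ⌊$113,076 × 200%/9⌋ = $25,128; SL = ⌊$101,176/5⌋ = $20,235 → take DB $25,128. Book value $87,948.
Year 6: DB = ⌊$87,948 × 200%/9⌋ = $19,544; SL = ⌊$76,048/4⌋ = $19,012 → take DB $19,544. Book value $68,404.
Year 7: DB = ⌊$68,404 × 200%/9⌋ = $15,200; SL = ⌊$56,504/3⌋ = $18,834 → take SL $18,834. Book value $49,570.
Year 8: DB = ⌊$49,570 × 200%/9⌋ = $11,015; SL = ⌊$37,670/2⌋ = $18,835 → take SL $18,835. Book value $30,735.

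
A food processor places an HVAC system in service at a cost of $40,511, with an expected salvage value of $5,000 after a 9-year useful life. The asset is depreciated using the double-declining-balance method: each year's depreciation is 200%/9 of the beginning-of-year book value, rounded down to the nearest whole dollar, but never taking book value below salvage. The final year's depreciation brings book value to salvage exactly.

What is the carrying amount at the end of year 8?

Depreciable base = $40,511 − $5,000 = $35,511.
Year 1: ⌊$40,511 × 200%/9⌋ = $9,002. Book value $31,509.
Year 2: ⌊$31,509 × 200%/9⌋ = $7,002. Book value $24,507.
Year 3: ⌊$24,507 × 200%/9⌋ = $5,446. Book value $19,061.
Year 4: ⌊$19,061 × 200%/9⌋ = $4,235. Book value $14,826.
Year 5: ⌊$14,826 × 200%/9⌋ = $3,294. Book value $11,532.
Year 6: ⌊$11,532 × 200%/9⌋ = $2,562. Book value $8,970.
Year 7: ⌊$8,970 × 200%/9⌋ = $1,993. Book value $6,977.
Year 8: ⌊$6,977 × 200%/9⌋ = $1,550. Book value $5,427.

$5,427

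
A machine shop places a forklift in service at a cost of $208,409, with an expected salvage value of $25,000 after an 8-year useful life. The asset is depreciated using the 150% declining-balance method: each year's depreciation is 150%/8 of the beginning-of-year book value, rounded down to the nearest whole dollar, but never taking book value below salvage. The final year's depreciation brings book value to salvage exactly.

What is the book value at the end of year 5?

$73,797

Depreciable base = $208,409 − $25,000 = $183,409.
Year 1: ⌊$208,409 × 150%/8⌋ = $39,076. Book value $169,333.
Year 2: ⌊$169,333 × 150%/8⌋ = $31,749. Book value $137,584.
Year 3: ⌊$137,584 × 150%/8⌋ = $25,797. Book value $111,787.
Year 4: ⌊$111,787 × 150%/8⌋ = $20,960. Book value $90,827.
Year 5: ⌊$90,827 × 150%/8⌋ = $17,030. Book value $73,797.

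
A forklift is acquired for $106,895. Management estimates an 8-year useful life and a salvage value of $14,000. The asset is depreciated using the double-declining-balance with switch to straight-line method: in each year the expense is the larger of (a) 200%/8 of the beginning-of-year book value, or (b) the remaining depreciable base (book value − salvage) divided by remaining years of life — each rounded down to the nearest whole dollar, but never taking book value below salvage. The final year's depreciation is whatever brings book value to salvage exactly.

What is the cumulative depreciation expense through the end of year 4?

Depreciable base = $106,895 − $14,000 = $92,895.
Year 1: DB = ⌊$106,895 × 200%/8⌋ = $26,723; SL = ⌊$92,895/8⌋ = $11,611 → take DB $26,723. Book value $80,172.
Year 2: DB = ⌊$80,172 × 200%/8⌋ = $20,043; SL = ⌊$66,172/7⌋ = $9,453 → take DB $20,043. Book value $60,129.
Year 3: DB = ⌊$60,129 × 200%/8⌋ = $15,032; SL = ⌊$46,129/6⌋ = $7,688 → take DB $15,032. Book value $45,097.
Year 4: DB = ⌊$45,097 × 200%/8⌋ = $11,274; SL = ⌊$31,097/5⌋ = $6,219 → take DB $11,274. Book value $33,823.
Accumulated through year 4 = $106,895 − $33,823 = $73,072.

$73,072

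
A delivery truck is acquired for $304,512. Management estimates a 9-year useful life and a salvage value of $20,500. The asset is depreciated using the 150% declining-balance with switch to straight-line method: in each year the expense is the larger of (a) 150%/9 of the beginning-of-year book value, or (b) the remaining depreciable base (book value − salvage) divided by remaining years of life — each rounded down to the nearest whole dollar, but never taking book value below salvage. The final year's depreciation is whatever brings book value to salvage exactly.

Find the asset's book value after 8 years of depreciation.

Depreciable base = $304,512 − $20,500 = $284,012.
Year 1: DB = ⌊$304,512 × 150%/9⌋ = $50,752; SL = ⌊$284,012/9⌋ = $31,556 → take DB $50,752. Book value $253,760.
Year 2: DB = ⌊$253,760 × 150%/9⌋ = $42,293; SL = ⌊$233,260/8⌋ = $29,157 → take DB $42,293. Book value $211,467.
Year 3: DB = ⌊$211,467 × 150%/9⌋ = $35,244; SL = ⌊$190,967/7⌋ = $27,281 → take DB $35,244. Book value $176,223.
Year 4: DB = ⌊$176,223 × 150%/9⌋ = $29,370; SL = ⌊$155,723/6⌋ = $25,953 → take DB $29,370. Book value $146,853.
Year 5: DB = ⌊$146,853 × 150%/9⌋ = $24,475; SL = ⌊$126,353/5⌋ = $25,270 → take SL $25,270. Book value $121,583.
Year 6: DB = ⌊$121,583 × 150%/9⌋ = $20,263; SL = ⌊$101,083/4⌋ = $25,270 → take SL $25,270. Book value $96,313.
Year 7: DB = ⌊$96,313 × 150%/9⌋ = $16,052; SL = ⌊$75,813/3⌋ = $25,271 → take SL $25,271. Book value $71,042.
Year 8: DB = ⌊$71,042 × 150%/9⌋ = $11,840; SL = ⌊$50,542/2⌋ = $25,271 → take SL $25,271. Book value $45,771.

$45,771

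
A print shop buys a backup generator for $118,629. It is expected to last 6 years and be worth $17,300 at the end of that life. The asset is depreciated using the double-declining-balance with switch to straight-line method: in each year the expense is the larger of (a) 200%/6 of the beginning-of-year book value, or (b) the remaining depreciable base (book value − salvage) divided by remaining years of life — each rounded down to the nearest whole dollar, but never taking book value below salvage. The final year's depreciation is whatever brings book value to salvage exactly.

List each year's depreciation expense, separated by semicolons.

$39,543; $26,362; $17,574; $11,716; $6,134; $0

Depreciable base = $118,629 − $17,300 = $101,329.
Year 1: DB = ⌊$118,629 × 200%/6⌋ = $39,543; SL = ⌊$101,329/6⌋ = $16,888 → take DB $39,543. Book value $79,086.
Year 2: DB = ⌊$79,086 × 200%/6⌋ = $26,362; SL = ⌊$61,786/5⌋ = $12,357 → take DB $26,362. Book value $52,724.
Year 3: DB = ⌊$52,724 × 200%/6⌋ = $17,574; SL = ⌊$35,424/4⌋ = $8,856 → take DB $17,574. Book value $35,150.
Year 4: DB = ⌊$35,150 × 200%/6⌋ = $11,716; SL = ⌊$17,850/3⌋ = $5,950 → take DB $11,716. Book value $23,434.
Year 5: DB = ⌊$23,434 × 200%/6⌋ = $7,811; SL = ⌊$6,134/2⌋ = $3,067 → take DB $7,811, capped at $6,134. Book value $17,300.
Year 6 (final): $17,300 − $17,300 = $0. Book value $17,300.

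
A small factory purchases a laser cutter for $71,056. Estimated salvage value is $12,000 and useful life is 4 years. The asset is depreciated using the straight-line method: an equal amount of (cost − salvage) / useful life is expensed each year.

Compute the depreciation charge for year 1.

Depreciable base = $71,056 − $12,000 = $59,056.
Annual expense = $59,056 / 4 = $14,764.

$14,764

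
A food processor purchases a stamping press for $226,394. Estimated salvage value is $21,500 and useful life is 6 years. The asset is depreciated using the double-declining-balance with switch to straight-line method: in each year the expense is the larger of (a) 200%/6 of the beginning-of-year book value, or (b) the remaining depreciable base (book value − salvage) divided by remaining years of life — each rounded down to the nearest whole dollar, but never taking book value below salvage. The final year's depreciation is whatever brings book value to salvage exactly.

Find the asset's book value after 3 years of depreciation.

$67,080

Depreciable base = $226,394 − $21,500 = $204,894.
Year 1: DB = ⌊$226,394 × 200%/6⌋ = $75,464; SL = ⌊$204,894/6⌋ = $34,149 → take DB $75,464. Book value $150,930.
Year 2: DB = ⌊$150,930 × 200%/6⌋ = $50,310; SL = ⌊$129,430/5⌋ = $25,886 → take DB $50,310. Book value $100,620.
Year 3: DB = ⌊$100,620 × 200%/6⌋ = $33,540; SL = ⌊$79,120/4⌋ = $19,780 → take DB $33,540. Book value $67,080.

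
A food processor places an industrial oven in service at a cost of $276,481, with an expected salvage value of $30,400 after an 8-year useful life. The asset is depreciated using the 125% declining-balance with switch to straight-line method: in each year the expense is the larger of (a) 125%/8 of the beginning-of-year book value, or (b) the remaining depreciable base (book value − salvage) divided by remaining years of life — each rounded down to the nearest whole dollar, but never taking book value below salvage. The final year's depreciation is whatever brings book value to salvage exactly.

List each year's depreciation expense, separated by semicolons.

Depreciable base = $276,481 − $30,400 = $246,081.
Year 1: DB = ⌊$276,481 × 125%/8⌋ = $43,200; SL = ⌊$246,081/8⌋ = $30,760 → take DB $43,200. Book value $233,281.
Year 2: DB = ⌊$233,281 × 125%/8⌋ = $36,450; SL = ⌊$202,881/7⌋ = $28,983 → take DB $36,450. Book value $196,831.
Year 3: DB = ⌊$196,831 × 125%/8⌋ = $30,754; SL = ⌊$166,431/6⌋ = $27,738 → take DB $30,754. Book value $166,077.
Year 4: DB = ⌊$166,077 × 125%/8⌋ = $25,949; SL = ⌊$135,677/5⌋ = $27,135 → take SL $27,135. Book value $138,942.
Year 5: DB = ⌊$138,942 × 125%/8⌋ = $21,709; SL = ⌊$108,542/4⌋ = $27,135 → take SL $27,135. Book value $111,807.
Year 6: DB = ⌊$111,807 × 125%/8⌋ = $17,469; SL = ⌊$81,407/3⌋ = $27,135 → take SL $27,135. Book value $84,672.
Year 7: DB = ⌊$84,672 × 125%/8⌋ = $13,230; SL = ⌊$54,272/2⌋ = $27,136 → take SL $27,136. Book value $57,536.
Year 8 (final): $57,536 − $30,400 = $27,136. Book value $30,400.

$43,200; $36,450; $30,754; $27,135; $27,135; $27,135; $27,136; $27,136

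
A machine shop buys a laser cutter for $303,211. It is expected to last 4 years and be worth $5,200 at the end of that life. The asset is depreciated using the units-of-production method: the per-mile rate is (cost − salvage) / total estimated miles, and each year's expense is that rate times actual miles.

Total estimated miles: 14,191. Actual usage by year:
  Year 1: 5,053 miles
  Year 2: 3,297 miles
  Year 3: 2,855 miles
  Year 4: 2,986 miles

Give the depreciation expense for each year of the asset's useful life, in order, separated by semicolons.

Depreciable base = $303,211 − $5,200 = $298,011.
Rate = $298,011 / 14,191 miles = $21 per mile.
Year 1: 5,053 × $21 = $106,113. Book value $197,098.
Year 2: 3,297 × $21 = $69,237. Book value $127,861.
Year 3: 2,855 × $21 = $59,955. Book value $67,906.
Year 4: 2,986 × $21 = $62,706. Book value $5,200.

$106,113; $69,237; $59,955; $62,706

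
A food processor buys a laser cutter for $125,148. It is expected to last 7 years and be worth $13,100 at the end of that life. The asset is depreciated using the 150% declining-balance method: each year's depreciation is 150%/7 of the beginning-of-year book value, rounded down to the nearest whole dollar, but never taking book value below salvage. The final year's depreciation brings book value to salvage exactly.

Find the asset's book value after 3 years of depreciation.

$60,706

Depreciable base = $125,148 − $13,100 = $112,048.
Year 1: ⌊$125,148 × 150%/7⌋ = $26,817. Book value $98,331.
Year 2: ⌊$98,331 × 150%/7⌋ = $21,070. Book value $77,261.
Year 3: ⌊$77,261 × 150%/7⌋ = $16,555. Book value $60,706.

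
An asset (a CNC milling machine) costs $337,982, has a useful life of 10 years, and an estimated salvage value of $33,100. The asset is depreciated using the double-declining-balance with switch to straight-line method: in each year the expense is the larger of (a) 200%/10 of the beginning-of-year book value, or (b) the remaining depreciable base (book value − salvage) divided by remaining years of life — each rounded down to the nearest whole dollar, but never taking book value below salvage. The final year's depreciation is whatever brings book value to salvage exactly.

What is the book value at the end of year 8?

Depreciable base = $337,982 − $33,100 = $304,882.
Year 1: DB = ⌊$337,982 × 200%/10⌋ = $67,596; SL = ⌊$304,882/10⌋ = $30,488 → take DB $67,596. Book value $270,386.
Year 2: DB = ⌊$270,386 × 200%/10⌋ = $54,077; SL = ⌊$237,286/9⌋ = $26,365 → take DB $54,077. Book value $216,309.
Year 3: DB = ⌊$216,309 × 200%/10⌋ = $43,261; SL = ⌊$183,209/8⌋ = $22,901 → take DB $43,261. Book value $173,048.
Year 4: DB = ⌊$173,048 × 200%/10⌋ = $34,609; SL = ⌊$139,948/7⌋ = $19,992 → take DB $34,609. Book value $138,439.
Year 5: DB = ⌊$138,439 × 200%/10⌋ = $27,687; SL = ⌊$105,339/6⌋ = $17,556 → take DB $27,687. Book value $110,752.
Year 6: DB = ⌊$110,752 × 200%/10⌋ = $22,150; SL = ⌊$77,652/5⌋ = $15,530 → take DB $22,150. Book value $88,602.
Year 7: DB = ⌊$88,602 × 200%/10⌋ = $17,720; SL = ⌊$55,502/4⌋ = $13,875 → take DB $17,720. Book value $70,882.
Year 8: DB = ⌊$70,882 × 200%/10⌋ = $14,176; SL = ⌊$37,782/3⌋ = $12,594 → take DB $14,176. Book value $56,706.

$56,706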